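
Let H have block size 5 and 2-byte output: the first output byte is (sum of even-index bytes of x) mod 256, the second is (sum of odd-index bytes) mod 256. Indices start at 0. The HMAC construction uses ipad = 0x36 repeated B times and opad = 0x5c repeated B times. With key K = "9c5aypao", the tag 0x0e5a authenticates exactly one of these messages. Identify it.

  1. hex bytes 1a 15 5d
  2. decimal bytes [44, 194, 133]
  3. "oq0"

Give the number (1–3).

Key "9c5aypao" = 39 63 35 61 79 70 61 6f is 8 bytes > B = 5, so hash it first: H(key) = 48 a3, then zero-pad to 5 bytes: K' = 48 a3 00 00 00.
K' ⊕ ipad = 7e 95 36 36 36; K' ⊕ opad = 14 ff 5c 5c 5c.
m1: inner = H(7e 95 36 36 36 1a 15 5d) = ff 42; tag = H(14 ff 5c 5c 5c ff 42) = 0e5a ← matches
m2: inner = H(7e 95 36 36 36 2c c2 85) = ac 7c; tag = H(14 ff 5c 5c 5c ac 7c) = 4807
m3: inner = H(7e 95 36 36 36 6f 71 30) = 5b 6a; tag = H(14 ff 5c 5c 5c 5b 6a) = 36b6

1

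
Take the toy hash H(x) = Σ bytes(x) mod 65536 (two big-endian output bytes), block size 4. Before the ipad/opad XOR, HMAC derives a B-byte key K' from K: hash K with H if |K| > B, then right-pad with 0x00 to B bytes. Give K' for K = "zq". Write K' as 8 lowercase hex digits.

7a710000

Key "zq" = 7a 71 is 2 bytes ≤ B = 4; zero-pad to 4 bytes: K' = 7a 71 00 00.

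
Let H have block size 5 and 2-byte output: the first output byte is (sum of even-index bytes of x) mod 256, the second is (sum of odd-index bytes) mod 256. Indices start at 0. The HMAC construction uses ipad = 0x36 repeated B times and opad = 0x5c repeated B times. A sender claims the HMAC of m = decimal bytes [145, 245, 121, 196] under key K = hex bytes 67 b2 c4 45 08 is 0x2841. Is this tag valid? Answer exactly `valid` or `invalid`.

Key hex bytes 67 b2 c4 45 08 is exactly B = 5 bytes: K' = 67 b2 c4 45 08.
K' ⊕ ipad = 51 84 f2 73 3e; K' ⊕ opad = 3b ee 98 19 54.
Inner hash: even-index sum = 826 mod 256 = 58; odd-index sum = 513 mod 256 = 1 → 3a 01.
Outer hash (recomputed tag): even-index sum = 296 mod 256 = 40; odd-index sum = 321 mod 256 = 65 → 28 41.
Recomputed tag = 2841; claimed = 2841 → match.

valid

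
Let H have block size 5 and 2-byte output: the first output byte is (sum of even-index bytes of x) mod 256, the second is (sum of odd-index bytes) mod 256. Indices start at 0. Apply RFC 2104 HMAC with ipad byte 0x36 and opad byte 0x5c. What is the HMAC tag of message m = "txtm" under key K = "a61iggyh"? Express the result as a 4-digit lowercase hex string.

5c23

Key "a61iggyh" = 61 36 31 69 67 67 79 68 is 8 bytes > B = 5, so hash it first: H(key) = 72 6e, then zero-pad to 5 bytes: K' = 72 6e 00 00 00.
K' ⊕ ipad = 44 58 36 36 36.  K' ⊕ opad = 2e 32 5c 5c 5c.
Inner input = (K'⊕ipad) ∥ m = 44 58 36 36 36 ∥ 74 78 74 6d.
Inner hash: even-index sum = 405 mod 256 = 149; odd-index sum = 374 mod 256 = 118 → 95 76.
Outer input = (K'⊕opad) ∥ inner = 2e 32 5c 5c 5c ∥ 95 76.
Outer hash (tag): even-index sum = 348 mod 256 = 92; odd-index sum = 291 mod 256 = 35 → 5c 23.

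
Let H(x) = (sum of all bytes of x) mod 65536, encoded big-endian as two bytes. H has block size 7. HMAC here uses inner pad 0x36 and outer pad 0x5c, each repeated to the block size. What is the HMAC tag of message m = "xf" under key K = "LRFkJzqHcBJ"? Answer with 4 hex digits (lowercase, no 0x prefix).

03c2

Key "LRFkJzqHcBJ" = 4c 52 46 6b 4a 7a 71 48 63 42 4a is 11 bytes > B = 7, so hash it first: H(key) = 03 bb, then zero-pad to 7 bytes: K' = 03 bb 00 00 00 00 00.
K' ⊕ ipad = 35 8d 36 36 36 36 36.  K' ⊕ opad = 5f e7 5c 5c 5c 5c 5c.
Inner input = (K'⊕ipad) ∥ m = 35 8d 36 36 36 36 36 ∥ 78 66.
Inner hash: sum = 53+141+54+54+54+54+54+120+102 = 686 → 02 ae.
Outer input = (K'⊕opad) ∥ inner = 5f e7 5c 5c 5c 5c 5c ∥ 02 ae.
Outer hash (tag): sum = 95+231+92+92+92+92+92+2+174 = 962 → 03 c2.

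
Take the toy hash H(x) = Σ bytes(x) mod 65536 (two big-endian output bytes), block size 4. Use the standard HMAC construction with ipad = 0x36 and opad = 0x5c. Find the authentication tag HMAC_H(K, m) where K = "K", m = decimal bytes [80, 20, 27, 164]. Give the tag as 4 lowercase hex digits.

Key "K" = 4b is 1 byte ≤ B = 4; zero-pad to 4 bytes: K' = 4b 00 00 00.
K' ⊕ ipad = 7d 36 36 36.  K' ⊕ opad = 17 5c 5c 5c.
Inner input = (K'⊕ipad) ∥ m = 7d 36 36 36 ∥ 50 14 1b a4.
Inner hash: sum = 125+54+54+54+80+20+27+164 = 578 → 02 42.
Outer input = (K'⊕opad) ∥ inner = 17 5c 5c 5c ∥ 02 42.
Outer hash (tag): sum = 23+92+92+92+2+66 = 367 → 01 6f.

016f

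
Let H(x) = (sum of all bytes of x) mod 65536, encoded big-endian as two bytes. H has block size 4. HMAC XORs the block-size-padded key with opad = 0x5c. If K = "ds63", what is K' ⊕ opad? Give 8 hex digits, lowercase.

382f6a6f

Key "ds63" = 64 73 36 33 is exactly B = 4 bytes: K' = 64 73 36 33.
XOR each byte with 0x5c: 64⊕5c=38, 73⊕5c=2f, 36⊕5c=6a, 33⊕5c=6f.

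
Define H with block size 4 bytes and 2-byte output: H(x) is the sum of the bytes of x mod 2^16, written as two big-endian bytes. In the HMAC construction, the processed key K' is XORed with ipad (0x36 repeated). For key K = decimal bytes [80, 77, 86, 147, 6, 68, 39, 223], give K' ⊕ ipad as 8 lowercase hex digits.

Key decimal bytes [80, 77, 86, 147, 6, 68, 39, 223] = 50 4d 56 93 06 44 27 df is 8 bytes > B = 4, so hash it first: H(key) = 02 d6, then zero-pad to 4 bytes: K' = 02 d6 00 00.
XOR each byte with 0x36: 02⊕36=34, d6⊕36=e0, 00⊕36=36, 00⊕36=36.

34e03636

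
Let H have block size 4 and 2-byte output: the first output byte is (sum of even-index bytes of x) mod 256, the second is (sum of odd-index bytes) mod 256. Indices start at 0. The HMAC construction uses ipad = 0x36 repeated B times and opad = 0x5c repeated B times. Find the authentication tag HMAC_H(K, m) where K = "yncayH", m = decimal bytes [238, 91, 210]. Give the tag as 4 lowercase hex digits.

be59

Key "yncayH" = 79 6e 63 61 79 48 is 6 bytes > B = 4, so hash it first: H(key) = 55 17, then zero-pad to 4 bytes: K' = 55 17 00 00.
K' ⊕ ipad = 63 21 36 36.  K' ⊕ opad = 09 4b 5c 5c.
Inner input = (K'⊕ipad) ∥ m = 63 21 36 36 ∥ ee 5b d2.
Inner hash: even-index sum = 601 mod 256 = 89; odd-index sum = 178 mod 256 = 178 → 59 b2.
Outer input = (K'⊕opad) ∥ inner = 09 4b 5c 5c ∥ 59 b2.
Outer hash (tag): even-index sum = 190 mod 256 = 190; odd-index sum = 345 mod 256 = 89 → be 59.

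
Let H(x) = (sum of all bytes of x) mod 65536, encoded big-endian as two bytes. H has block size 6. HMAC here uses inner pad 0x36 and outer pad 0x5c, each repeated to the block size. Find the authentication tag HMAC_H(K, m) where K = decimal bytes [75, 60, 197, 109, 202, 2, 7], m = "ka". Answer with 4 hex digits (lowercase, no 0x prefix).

Key decimal bytes [75, 60, 197, 109, 202, 2, 7] = 4b 3c c5 6d ca 02 07 is 7 bytes > B = 6, so hash it first: H(key) = 02 8c, then zero-pad to 6 bytes: K' = 02 8c 00 00 00 00.
K' ⊕ ipad = 34 ba 36 36 36 36.  K' ⊕ opad = 5e d0 5c 5c 5c 5c.
Inner input = (K'⊕ipad) ∥ m = 34 ba 36 36 36 36 ∥ 6b 61.
Inner hash: sum = 52+186+54+54+54+54+107+97 = 658 → 02 92.
Outer input = (K'⊕opad) ∥ inner = 5e d0 5c 5c 5c 5c ∥ 02 92.
Outer hash (tag): sum = 94+208+92+92+92+92+2+146 = 818 → 03 32.

0332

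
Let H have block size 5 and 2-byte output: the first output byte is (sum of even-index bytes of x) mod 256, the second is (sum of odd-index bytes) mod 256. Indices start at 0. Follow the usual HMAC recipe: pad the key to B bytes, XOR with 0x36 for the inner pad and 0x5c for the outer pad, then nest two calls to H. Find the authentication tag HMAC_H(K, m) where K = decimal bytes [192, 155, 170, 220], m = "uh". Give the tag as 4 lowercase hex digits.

Key decimal bytes [192, 155, 170, 220] = c0 9b aa dc is 4 bytes ≤ B = 5; zero-pad to 5 bytes: K' = c0 9b aa dc 00.
K' ⊕ ipad = f6 ad 9c ea 36.  K' ⊕ opad = 9c c7 f6 80 5c.
Inner input = (K'⊕ipad) ∥ m = f6 ad 9c ea 36 ∥ 75 68.
Inner hash: even-index sum = 560 mod 256 = 48; odd-index sum = 524 mod 256 = 12 → 30 0c.
Outer input = (K'⊕opad) ∥ inner = 9c c7 f6 80 5c ∥ 30 0c.
Outer hash (tag): even-index sum = 506 mod 256 = 250; odd-index sum = 375 mod 256 = 119 → fa 77.

fa77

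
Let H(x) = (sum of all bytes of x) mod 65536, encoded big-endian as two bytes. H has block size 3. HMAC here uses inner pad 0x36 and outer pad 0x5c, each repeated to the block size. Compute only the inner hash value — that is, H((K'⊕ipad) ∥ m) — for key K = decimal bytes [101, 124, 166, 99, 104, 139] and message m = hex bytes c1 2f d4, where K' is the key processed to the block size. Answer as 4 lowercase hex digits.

Key decimal bytes [101, 124, 166, 99, 104, 139] = 65 7c a6 63 68 8b is 6 bytes > B = 3, so hash it first: H(key) = 02 dd, then zero-pad to 3 bytes: K' = 02 dd 00.
K' ⊕ ipad = 34 eb 36.
Inner input = 34 eb 36 ∥ c1 2f d4.
Inner hash: sum = 52+235+54+193+47+212 = 793 → 03 19.

0319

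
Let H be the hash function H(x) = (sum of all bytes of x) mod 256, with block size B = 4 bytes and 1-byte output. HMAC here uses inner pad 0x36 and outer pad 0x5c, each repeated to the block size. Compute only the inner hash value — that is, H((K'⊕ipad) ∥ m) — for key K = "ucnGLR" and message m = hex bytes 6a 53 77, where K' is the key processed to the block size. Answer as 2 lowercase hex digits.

f3

Key "ucnGLR" = 75 63 6e 47 4c 52 is 6 bytes > B = 4, so hash it first: H(key) = 2b, then zero-pad to 4 bytes: K' = 2b 00 00 00.
K' ⊕ ipad = 1d 36 36 36.
Inner input = 1d 36 36 36 ∥ 6a 53 77.
Inner hash: sum = 29+54+54+54+106+83+119 = 499; mod 256 = 243 → f3.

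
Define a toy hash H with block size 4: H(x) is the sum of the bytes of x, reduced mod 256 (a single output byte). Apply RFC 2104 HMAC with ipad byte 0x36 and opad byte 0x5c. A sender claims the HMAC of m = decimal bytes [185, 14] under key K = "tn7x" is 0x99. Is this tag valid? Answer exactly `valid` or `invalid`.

valid

Key "tn7x" = 74 6e 37 78 is exactly B = 4 bytes: K' = 74 6e 37 78.
K' ⊕ ipad = 42 58 01 4e; K' ⊕ opad = 28 32 6b 24.
Inner hash: sum = 66+88+1+78+185+14 = 432; mod 256 = 176 → b0.
Outer hash (recomputed tag): sum = 40+50+107+36+176 = 409; mod 256 = 153 → 99.
Recomputed tag = 99; claimed = 99 → match.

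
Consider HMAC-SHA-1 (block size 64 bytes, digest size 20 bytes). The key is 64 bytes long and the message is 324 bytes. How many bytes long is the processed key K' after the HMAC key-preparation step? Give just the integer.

Key is 64 ≤ 64 bytes, zero-padded: |K'| = 64.

64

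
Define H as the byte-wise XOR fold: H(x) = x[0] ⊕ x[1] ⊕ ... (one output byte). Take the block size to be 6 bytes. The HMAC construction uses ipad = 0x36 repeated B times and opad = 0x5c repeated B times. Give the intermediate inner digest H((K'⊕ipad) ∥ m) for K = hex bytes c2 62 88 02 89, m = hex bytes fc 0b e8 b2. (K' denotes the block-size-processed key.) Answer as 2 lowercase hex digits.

0e

Key hex bytes c2 62 88 02 89 is 5 bytes ≤ B = 6; zero-pad to 6 bytes: K' = c2 62 88 02 89 00.
K' ⊕ ipad = f4 54 be 34 bf 36.
Inner input = f4 54 be 34 bf 36 ∥ fc 0b e8 b2.
Inner hash: XOR f4⊕54⊕be⊕34⊕bf⊕36⊕fc⊕0b⊕e8⊕b2 = 0e.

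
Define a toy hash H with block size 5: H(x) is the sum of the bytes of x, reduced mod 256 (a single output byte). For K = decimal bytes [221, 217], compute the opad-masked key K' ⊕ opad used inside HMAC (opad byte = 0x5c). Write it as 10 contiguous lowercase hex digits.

Key decimal bytes [221, 217] = dd d9 is 2 bytes ≤ B = 5; zero-pad to 5 bytes: K' = dd d9 00 00 00.
XOR each byte with 0x5c: dd⊕5c=81, d9⊕5c=85, 00⊕5c=5c, 00⊕5c=5c, 00⊕5c=5c.

81855c5c5c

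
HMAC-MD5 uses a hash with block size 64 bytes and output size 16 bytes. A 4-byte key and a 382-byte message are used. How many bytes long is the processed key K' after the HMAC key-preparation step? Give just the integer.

Key is 4 ≤ 64 bytes, zero-padded: |K'| = 64.

64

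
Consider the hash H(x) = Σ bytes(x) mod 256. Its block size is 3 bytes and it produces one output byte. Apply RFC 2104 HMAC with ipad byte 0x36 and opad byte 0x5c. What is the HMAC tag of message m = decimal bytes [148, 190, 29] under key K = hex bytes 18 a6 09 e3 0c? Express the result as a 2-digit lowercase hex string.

fd

Key hex bytes 18 a6 09 e3 0c is 5 bytes > B = 3, so hash it first: H(key) = b6, then zero-pad to 3 bytes: K' = b6 00 00.
K' ⊕ ipad = 80 36 36.  K' ⊕ opad = ea 5c 5c.
Inner input = (K'⊕ipad) ∥ m = 80 36 36 ∥ 94 be 1d.
Inner hash: sum = 128+54+54+148+190+29 = 603; mod 256 = 91 → 5b.
Outer input = (K'⊕opad) ∥ inner = ea 5c 5c ∥ 5b.
Outer hash (tag): sum = 234+92+92+91 = 509; mod 256 = 253 → fd.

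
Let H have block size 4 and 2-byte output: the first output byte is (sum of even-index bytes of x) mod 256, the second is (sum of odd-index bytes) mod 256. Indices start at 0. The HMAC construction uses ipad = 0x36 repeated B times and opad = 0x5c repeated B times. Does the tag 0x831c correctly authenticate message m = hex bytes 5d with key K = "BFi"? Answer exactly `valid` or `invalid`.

valid

Key "BFi" = 42 46 69 is 3 bytes ≤ B = 4; zero-pad to 4 bytes: K' = 42 46 69 00.
K' ⊕ ipad = 74 70 5f 36; K' ⊕ opad = 1e 1a 35 5c.
Inner hash: even-index sum = 304 mod 256 = 48; odd-index sum = 166 mod 256 = 166 → 30 a6.
Outer hash (recomputed tag): even-index sum = 131 mod 256 = 131; odd-index sum = 284 mod 256 = 28 → 83 1c.
Recomputed tag = 831c; claimed = 831c → match.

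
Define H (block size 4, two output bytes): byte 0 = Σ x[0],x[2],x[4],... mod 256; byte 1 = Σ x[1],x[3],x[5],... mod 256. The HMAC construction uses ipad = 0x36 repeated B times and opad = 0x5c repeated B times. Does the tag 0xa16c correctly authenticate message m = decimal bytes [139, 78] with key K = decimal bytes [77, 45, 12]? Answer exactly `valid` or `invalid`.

Key decimal bytes [77, 45, 12] = 4d 2d 0c is 3 bytes ≤ B = 4; zero-pad to 4 bytes: K' = 4d 2d 0c 00.
K' ⊕ ipad = 7b 1b 3a 36; K' ⊕ opad = 11 71 50 5c.
Inner hash: even-index sum = 320 mod 256 = 64; odd-index sum = 159 mod 256 = 159 → 40 9f.
Outer hash (recomputed tag): even-index sum = 161 mod 256 = 161; odd-index sum = 364 mod 256 = 108 → a1 6c.
Recomputed tag = a16c; claimed = a16c → match.

valid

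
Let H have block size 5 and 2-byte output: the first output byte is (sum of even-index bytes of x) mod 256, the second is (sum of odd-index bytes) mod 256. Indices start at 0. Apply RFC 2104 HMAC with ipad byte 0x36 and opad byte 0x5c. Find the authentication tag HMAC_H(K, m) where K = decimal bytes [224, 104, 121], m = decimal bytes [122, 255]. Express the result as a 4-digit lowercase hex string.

Key decimal bytes [224, 104, 121] = e0 68 79 is 3 bytes ≤ B = 5; zero-pad to 5 bytes: K' = e0 68 79 00 00.
K' ⊕ ipad = d6 5e 4f 36 36.  K' ⊕ opad = bc 34 25 5c 5c.
Inner input = (K'⊕ipad) ∥ m = d6 5e 4f 36 36 ∥ 7a ff.
Inner hash: even-index sum = 602 mod 256 = 90; odd-index sum = 270 mod 256 = 14 → 5a 0e.
Outer input = (K'⊕opad) ∥ inner = bc 34 25 5c 5c ∥ 5a 0e.
Outer hash (tag): even-index sum = 331 mod 256 = 75; odd-index sum = 234 mod 256 = 234 → 4b ea.

4bea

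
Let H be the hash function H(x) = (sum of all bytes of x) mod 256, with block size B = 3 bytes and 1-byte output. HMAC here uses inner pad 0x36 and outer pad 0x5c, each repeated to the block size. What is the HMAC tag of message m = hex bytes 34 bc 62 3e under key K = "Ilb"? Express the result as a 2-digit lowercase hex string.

40

Key "Ilb" = 49 6c 62 is exactly B = 3 bytes: K' = 49 6c 62.
K' ⊕ ipad = 7f 5a 54.  K' ⊕ opad = 15 30 3e.
Inner input = (K'⊕ipad) ∥ m = 7f 5a 54 ∥ 34 bc 62 3e.
Inner hash: sum = 127+90+84+52+188+98+62 = 701; mod 256 = 189 → bd.
Outer input = (K'⊕opad) ∥ inner = 15 30 3e ∥ bd.
Outer hash (tag): sum = 21+48+62+189 = 320; mod 256 = 64 → 40.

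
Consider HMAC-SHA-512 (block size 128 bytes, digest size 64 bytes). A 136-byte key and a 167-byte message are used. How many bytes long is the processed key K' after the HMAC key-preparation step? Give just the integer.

Key is 136 > 128 bytes, so it is hashed to 64 bytes then zero-padded to 128: |K'| = 128.

128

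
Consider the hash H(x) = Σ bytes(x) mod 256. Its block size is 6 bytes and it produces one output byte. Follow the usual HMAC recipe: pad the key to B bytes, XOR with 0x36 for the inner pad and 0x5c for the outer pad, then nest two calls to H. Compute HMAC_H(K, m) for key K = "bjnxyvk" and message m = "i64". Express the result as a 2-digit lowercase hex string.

37

Key "bjnxyvk" = 62 6a 6e 78 79 76 6b is 7 bytes > B = 6, so hash it first: H(key) = 0c, then zero-pad to 6 bytes: K' = 0c 00 00 00 00 00.
K' ⊕ ipad = 3a 36 36 36 36 36.  K' ⊕ opad = 50 5c 5c 5c 5c 5c.
Inner input = (K'⊕ipad) ∥ m = 3a 36 36 36 36 36 ∥ 69 36 34.
Inner hash: sum = 58+54+54+54+54+54+105+54+52 = 539; mod 256 = 27 → 1b.
Outer input = (K'⊕opad) ∥ inner = 50 5c 5c 5c 5c 5c ∥ 1b.
Outer hash (tag): sum = 80+92+92+92+92+92+27 = 567; mod 256 = 55 → 37.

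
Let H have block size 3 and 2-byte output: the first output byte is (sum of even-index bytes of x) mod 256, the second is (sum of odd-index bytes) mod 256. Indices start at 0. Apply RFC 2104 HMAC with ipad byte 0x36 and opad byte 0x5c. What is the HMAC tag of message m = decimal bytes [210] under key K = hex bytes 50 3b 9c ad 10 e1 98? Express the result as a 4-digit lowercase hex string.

Key hex bytes 50 3b 9c ad 10 e1 98 is 7 bytes > B = 3, so hash it first: H(key) = 94 c9, then zero-pad to 3 bytes: K' = 94 c9 00.
K' ⊕ ipad = a2 ff 36.  K' ⊕ opad = c8 95 5c.
Inner input = (K'⊕ipad) ∥ m = a2 ff 36 ∥ d2.
Inner hash: even-index sum = 216 mod 256 = 216; odd-index sum = 465 mod 256 = 209 → d8 d1.
Outer input = (K'⊕opad) ∥ inner = c8 95 5c ∥ d8 d1.
Outer hash (tag): even-index sum = 501 mod 256 = 245; odd-index sum = 365 mod 256 = 109 → f5 6d.

f56d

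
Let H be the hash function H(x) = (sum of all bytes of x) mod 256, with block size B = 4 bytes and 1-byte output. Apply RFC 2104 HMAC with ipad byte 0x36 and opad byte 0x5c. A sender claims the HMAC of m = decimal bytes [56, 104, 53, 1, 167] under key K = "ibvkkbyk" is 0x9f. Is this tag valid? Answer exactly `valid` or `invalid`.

Key "ibvkkbyk" = 69 62 76 6b 6b 62 79 6b is 8 bytes > B = 4, so hash it first: H(key) = 5d, then zero-pad to 4 bytes: K' = 5d 00 00 00.
K' ⊕ ipad = 6b 36 36 36; K' ⊕ opad = 01 5c 5c 5c.
Inner hash: sum = 107+54+54+54+56+104+53+1+167 = 650; mod 256 = 138 → 8a.
Outer hash (recomputed tag): sum = 1+92+92+92+138 = 415; mod 256 = 159 → 9f.
Recomputed tag = 9f; claimed = 9f → match.

valid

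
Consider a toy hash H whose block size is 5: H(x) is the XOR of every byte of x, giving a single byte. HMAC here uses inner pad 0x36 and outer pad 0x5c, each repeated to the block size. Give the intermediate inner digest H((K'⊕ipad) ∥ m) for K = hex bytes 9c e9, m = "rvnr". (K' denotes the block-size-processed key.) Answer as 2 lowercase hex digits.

Key hex bytes 9c e9 is 2 bytes ≤ B = 5; zero-pad to 5 bytes: K' = 9c e9 00 00 00.
K' ⊕ ipad = aa df 36 36 36.
Inner input = aa df 36 36 36 ∥ 72 76 6e 72.
Inner hash: XOR aa⊕df⊕36⊕36⊕36⊕72⊕76⊕6e⊕72 = 5b.

5b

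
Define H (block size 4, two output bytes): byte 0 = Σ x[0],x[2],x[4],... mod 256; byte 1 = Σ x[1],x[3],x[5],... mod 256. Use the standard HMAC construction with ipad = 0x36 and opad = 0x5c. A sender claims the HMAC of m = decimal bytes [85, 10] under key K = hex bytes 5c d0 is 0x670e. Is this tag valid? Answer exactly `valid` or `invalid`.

Key hex bytes 5c d0 is 2 bytes ≤ B = 4; zero-pad to 4 bytes: K' = 5c d0 00 00.
K' ⊕ ipad = 6a e6 36 36; K' ⊕ opad = 00 8c 5c 5c.
Inner hash: even-index sum = 245 mod 256 = 245; odd-index sum = 294 mod 256 = 38 → f5 26.
Outer hash (recomputed tag): even-index sum = 337 mod 256 = 81; odd-index sum = 270 mod 256 = 14 → 51 0e.
Recomputed tag = 510e; claimed = 670e → mismatch.

invalid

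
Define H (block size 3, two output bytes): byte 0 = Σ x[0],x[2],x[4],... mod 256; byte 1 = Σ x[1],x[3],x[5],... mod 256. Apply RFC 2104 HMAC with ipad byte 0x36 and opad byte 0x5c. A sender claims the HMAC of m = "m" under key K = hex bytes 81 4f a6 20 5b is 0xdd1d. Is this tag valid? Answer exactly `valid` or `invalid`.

invalid

Key hex bytes 81 4f a6 20 5b is 5 bytes > B = 3, so hash it first: H(key) = 82 6f, then zero-pad to 3 bytes: K' = 82 6f 00.
K' ⊕ ipad = b4 59 36; K' ⊕ opad = de 33 5c.
Inner hash: even-index sum = 234 mod 256 = 234; odd-index sum = 198 mod 256 = 198 → ea c6.
Outer hash (recomputed tag): even-index sum = 512 mod 256 = 0; odd-index sum = 285 mod 256 = 29 → 00 1d.
Recomputed tag = 001d; claimed = dd1d → mismatch.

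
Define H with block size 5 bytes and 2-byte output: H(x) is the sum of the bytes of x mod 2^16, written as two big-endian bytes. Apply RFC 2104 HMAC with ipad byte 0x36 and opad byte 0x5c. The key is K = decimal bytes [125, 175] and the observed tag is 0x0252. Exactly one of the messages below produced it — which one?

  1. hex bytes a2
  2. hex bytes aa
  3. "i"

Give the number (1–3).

1

Key decimal bytes [125, 175] = 7d af is 2 bytes ≤ B = 5; zero-pad to 5 bytes: K' = 7d af 00 00 00.
K' ⊕ ipad = 4b 99 36 36 36; K' ⊕ opad = 21 f3 5c 5c 5c.
m1: inner = H(4b 99 36 36 36 a2) = 02 28; tag = H(21 f3 5c 5c 5c 02 28) = 0252 ← matches
m2: inner = H(4b 99 36 36 36 aa) = 02 30; tag = H(21 f3 5c 5c 5c 02 30) = 025a
m3: inner = H(4b 99 36 36 36 69) = 01 ef; tag = H(21 f3 5c 5c 5c 01 ef) = 0318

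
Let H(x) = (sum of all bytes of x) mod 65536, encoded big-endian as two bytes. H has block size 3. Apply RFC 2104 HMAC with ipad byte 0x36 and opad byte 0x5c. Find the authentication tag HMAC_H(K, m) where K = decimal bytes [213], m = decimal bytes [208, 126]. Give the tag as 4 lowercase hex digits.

01e0

Key decimal bytes [213] = d5 is 1 byte ≤ B = 3; zero-pad to 3 bytes: K' = d5 00 00.
K' ⊕ ipad = e3 36 36.  K' ⊕ opad = 89 5c 5c.
Inner input = (K'⊕ipad) ∥ m = e3 36 36 ∥ d0 7e.
Inner hash: sum = 227+54+54+208+126 = 669 → 02 9d.
Outer input = (K'⊕opad) ∥ inner = 89 5c 5c ∥ 02 9d.
Outer hash (tag): sum = 137+92+92+2+157 = 480 → 01 e0.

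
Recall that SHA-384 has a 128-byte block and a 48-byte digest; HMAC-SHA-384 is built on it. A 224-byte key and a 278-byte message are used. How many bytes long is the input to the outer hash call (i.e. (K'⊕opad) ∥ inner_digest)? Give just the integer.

176

Key is 224 > 128 bytes, so it is hashed to 48 bytes then zero-padded to 128: |K'| = 128.
Outer input = (K'⊕opad) ∥ H(inner) → 128 + 48 = 176 bytes.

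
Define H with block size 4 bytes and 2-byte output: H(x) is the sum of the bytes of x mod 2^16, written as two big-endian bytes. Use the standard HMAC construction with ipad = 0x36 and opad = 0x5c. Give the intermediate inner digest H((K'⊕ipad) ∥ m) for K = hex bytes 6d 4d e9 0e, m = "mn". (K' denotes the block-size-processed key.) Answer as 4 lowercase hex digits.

Key hex bytes 6d 4d e9 0e is exactly B = 4 bytes: K' = 6d 4d e9 0e.
K' ⊕ ipad = 5b 7b df 38.
Inner input = 5b 7b df 38 ∥ 6d 6e.
Inner hash: sum = 91+123+223+56+109+110 = 712 → 02 c8.

02c8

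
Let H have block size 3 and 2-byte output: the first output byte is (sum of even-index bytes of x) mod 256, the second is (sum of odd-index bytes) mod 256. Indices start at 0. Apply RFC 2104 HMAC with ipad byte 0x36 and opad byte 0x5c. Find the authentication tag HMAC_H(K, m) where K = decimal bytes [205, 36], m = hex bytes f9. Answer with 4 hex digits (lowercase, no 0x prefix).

f8a9

Key decimal bytes [205, 36] = cd 24 is 2 bytes ≤ B = 3; zero-pad to 3 bytes: K' = cd 24 00.
K' ⊕ ipad = fb 12 36.  K' ⊕ opad = 91 78 5c.
Inner input = (K'⊕ipad) ∥ m = fb 12 36 ∥ f9.
Inner hash: even-index sum = 305 mod 256 = 49; odd-index sum = 267 mod 256 = 11 → 31 0b.
Outer input = (K'⊕opad) ∥ inner = 91 78 5c ∥ 31 0b.
Outer hash (tag): even-index sum = 248 mod 256 = 248; odd-index sum = 169 mod 256 = 169 → f8 a9.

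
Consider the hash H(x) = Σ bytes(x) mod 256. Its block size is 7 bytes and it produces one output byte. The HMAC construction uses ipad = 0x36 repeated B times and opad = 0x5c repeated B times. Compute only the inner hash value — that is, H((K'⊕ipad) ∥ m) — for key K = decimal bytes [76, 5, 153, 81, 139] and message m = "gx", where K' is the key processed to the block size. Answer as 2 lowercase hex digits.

Key decimal bytes [76, 5, 153, 81, 139] = 4c 05 99 51 8b is 5 bytes ≤ B = 7; zero-pad to 7 bytes: K' = 4c 05 99 51 8b 00 00.
K' ⊕ ipad = 7a 33 af 67 bd 36 36.
Inner input = 7a 33 af 67 bd 36 36 ∥ 67 78.
Inner hash: sum = 122+51+175+103+189+54+54+103+120 = 971; mod 256 = 203 → cb.

cb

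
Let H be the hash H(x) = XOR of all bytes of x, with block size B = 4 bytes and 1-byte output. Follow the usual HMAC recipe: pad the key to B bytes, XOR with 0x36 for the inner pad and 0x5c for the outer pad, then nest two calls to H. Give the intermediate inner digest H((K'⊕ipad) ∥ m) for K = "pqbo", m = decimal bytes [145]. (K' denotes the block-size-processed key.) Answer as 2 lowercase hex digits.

Key "pqbo" = 70 71 62 6f is exactly B = 4 bytes: K' = 70 71 62 6f.
K' ⊕ ipad = 46 47 54 59.
Inner input = 46 47 54 59 ∥ 91.
Inner hash: XOR 46⊕47⊕54⊕59⊕91 = 9d.

9d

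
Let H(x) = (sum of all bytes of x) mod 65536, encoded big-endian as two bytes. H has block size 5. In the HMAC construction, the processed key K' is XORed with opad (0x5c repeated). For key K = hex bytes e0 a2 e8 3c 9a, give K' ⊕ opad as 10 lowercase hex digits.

Key hex bytes e0 a2 e8 3c 9a is exactly B = 5 bytes: K' = e0 a2 e8 3c 9a.
XOR each byte with 0x5c: e0⊕5c=bc, a2⊕5c=fe, e8⊕5c=b4, 3c⊕5c=60, 9a⊕5c=c6.

bcfeb460c6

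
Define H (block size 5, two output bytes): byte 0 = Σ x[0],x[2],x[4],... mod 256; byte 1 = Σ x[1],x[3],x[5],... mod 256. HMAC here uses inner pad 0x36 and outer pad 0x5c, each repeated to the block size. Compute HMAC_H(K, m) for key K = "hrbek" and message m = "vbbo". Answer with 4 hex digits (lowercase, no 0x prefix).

1847

Key "hrbek" = 68 72 62 65 6b is exactly B = 5 bytes: K' = 68 72 62 65 6b.
K' ⊕ ipad = 5e 44 54 53 5d.  K' ⊕ opad = 34 2e 3e 39 37.
Inner input = (K'⊕ipad) ∥ m = 5e 44 54 53 5d ∥ 76 62 62 6f.
Inner hash: even-index sum = 480 mod 256 = 224; odd-index sum = 367 mod 256 = 111 → e0 6f.
Outer input = (K'⊕opad) ∥ inner = 34 2e 3e 39 37 ∥ e0 6f.
Outer hash (tag): even-index sum = 280 mod 256 = 24; odd-index sum = 327 mod 256 = 71 → 18 47.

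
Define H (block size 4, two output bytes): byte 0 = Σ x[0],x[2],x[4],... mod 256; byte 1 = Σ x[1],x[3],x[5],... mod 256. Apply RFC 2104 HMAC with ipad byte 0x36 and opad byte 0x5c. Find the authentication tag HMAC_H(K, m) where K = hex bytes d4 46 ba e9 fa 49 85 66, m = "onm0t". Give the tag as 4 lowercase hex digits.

6e9a

Key hex bytes d4 46 ba e9 fa 49 85 66 is 8 bytes > B = 4, so hash it first: H(key) = 0d de, then zero-pad to 4 bytes: K' = 0d de 00 00.
K' ⊕ ipad = 3b e8 36 36.  K' ⊕ opad = 51 82 5c 5c.
Inner input = (K'⊕ipad) ∥ m = 3b e8 36 36 ∥ 6f 6e 6d 30 74.
Inner hash: even-index sum = 449 mod 256 = 193; odd-index sum = 444 mod 256 = 188 → c1 bc.
Outer input = (K'⊕opad) ∥ inner = 51 82 5c 5c ∥ c1 bc.
Outer hash (tag): even-index sum = 366 mod 256 = 110; odd-index sum = 410 mod 256 = 154 → 6e 9a.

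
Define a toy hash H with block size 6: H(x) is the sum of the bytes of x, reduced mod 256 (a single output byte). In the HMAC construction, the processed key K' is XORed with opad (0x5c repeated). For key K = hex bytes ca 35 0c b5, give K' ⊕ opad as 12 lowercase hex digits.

966950e95c5c

Key hex bytes ca 35 0c b5 is 4 bytes ≤ B = 6; zero-pad to 6 bytes: K' = ca 35 0c b5 00 00.
XOR each byte with 0x5c: ca⊕5c=96, 35⊕5c=69, 0c⊕5c=50, b5⊕5c=e9, 00⊕5c=5c, 00⊕5c=5c.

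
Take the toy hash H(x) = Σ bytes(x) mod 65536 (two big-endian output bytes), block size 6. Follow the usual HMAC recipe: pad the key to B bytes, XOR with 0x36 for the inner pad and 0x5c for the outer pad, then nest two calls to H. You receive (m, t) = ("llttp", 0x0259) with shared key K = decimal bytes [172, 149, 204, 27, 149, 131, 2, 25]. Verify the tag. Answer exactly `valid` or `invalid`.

invalid

Key decimal bytes [172, 149, 204, 27, 149, 131, 2, 25] = ac 95 cc 1b 95 83 02 19 is 8 bytes > B = 6, so hash it first: H(key) = 03 5b, then zero-pad to 6 bytes: K' = 03 5b 00 00 00 00.
K' ⊕ ipad = 35 6d 36 36 36 36; K' ⊕ opad = 5f 07 5c 5c 5c 5c.
Inner hash: sum = 53+109+54+54+54+54+108+108+116+116+112 = 938 → 03 aa.
Outer hash (recomputed tag): sum = 95+7+92+92+92+92+3+170 = 643 → 02 83.
Recomputed tag = 0283; claimed = 0259 → mismatch.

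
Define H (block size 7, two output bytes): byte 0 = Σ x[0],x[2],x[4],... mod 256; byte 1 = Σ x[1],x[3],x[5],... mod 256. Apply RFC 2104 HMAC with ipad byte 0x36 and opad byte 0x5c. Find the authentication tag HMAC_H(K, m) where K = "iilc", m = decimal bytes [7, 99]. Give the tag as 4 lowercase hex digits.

0e58

Key "iilc" = 69 69 6c 63 is 4 bytes ≤ B = 7; zero-pad to 7 bytes: K' = 69 69 6c 63 00 00 00.
K' ⊕ ipad = 5f 5f 5a 55 36 36 36.  K' ⊕ opad = 35 35 30 3f 5c 5c 5c.
Inner input = (K'⊕ipad) ∥ m = 5f 5f 5a 55 36 36 36 ∥ 07 63.
Inner hash: even-index sum = 392 mod 256 = 136; odd-index sum = 241 mod 256 = 241 → 88 f1.
Outer input = (K'⊕opad) ∥ inner = 35 35 30 3f 5c 5c 5c ∥ 88 f1.
Outer hash (tag): even-index sum = 526 mod 256 = 14; odd-index sum = 344 mod 256 = 88 → 0e 58.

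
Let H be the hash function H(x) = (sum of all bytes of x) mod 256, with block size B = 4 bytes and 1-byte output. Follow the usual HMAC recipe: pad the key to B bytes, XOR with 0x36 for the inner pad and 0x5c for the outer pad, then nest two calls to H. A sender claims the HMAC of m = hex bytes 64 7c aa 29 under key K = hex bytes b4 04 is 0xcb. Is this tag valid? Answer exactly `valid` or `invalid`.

Key hex bytes b4 04 is 2 bytes ≤ B = 4; zero-pad to 4 bytes: K' = b4 04 00 00.
K' ⊕ ipad = 82 32 36 36; K' ⊕ opad = e8 58 5c 5c.
Inner hash: sum = 130+50+54+54+100+124+170+41 = 723; mod 256 = 211 → d3.
Outer hash (recomputed tag): sum = 232+88+92+92+211 = 715; mod 256 = 203 → cb.
Recomputed tag = cb; claimed = cb → match.

valid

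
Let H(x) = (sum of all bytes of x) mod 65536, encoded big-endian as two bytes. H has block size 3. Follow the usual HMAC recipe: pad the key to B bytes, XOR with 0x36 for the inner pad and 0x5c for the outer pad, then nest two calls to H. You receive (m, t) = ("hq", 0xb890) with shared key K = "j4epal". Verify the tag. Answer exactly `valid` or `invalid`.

invalid

Key "j4epal" = 6a 34 65 70 61 6c is 6 bytes > B = 3, so hash it first: H(key) = 02 40, then zero-pad to 3 bytes: K' = 02 40 00.
K' ⊕ ipad = 34 76 36; K' ⊕ opad = 5e 1c 5c.
Inner hash: sum = 52+118+54+104+113 = 441 → 01 b9.
Outer hash (recomputed tag): sum = 94+28+92+1+185 = 400 → 01 90.
Recomputed tag = 0190; claimed = b890 → mismatch.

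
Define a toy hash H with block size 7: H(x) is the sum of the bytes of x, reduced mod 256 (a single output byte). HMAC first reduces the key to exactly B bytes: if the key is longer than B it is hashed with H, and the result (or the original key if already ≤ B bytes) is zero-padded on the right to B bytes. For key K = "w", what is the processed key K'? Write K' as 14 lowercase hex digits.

Key "w" = 77 is 1 byte ≤ B = 7; zero-pad to 7 bytes: K' = 77 00 00 00 00 00 00.

77000000000000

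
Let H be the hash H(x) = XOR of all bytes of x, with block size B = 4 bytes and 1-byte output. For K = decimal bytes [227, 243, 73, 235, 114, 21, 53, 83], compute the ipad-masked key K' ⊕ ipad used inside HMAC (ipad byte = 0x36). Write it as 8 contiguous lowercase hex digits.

Key decimal bytes [227, 243, 73, 235, 114, 21, 53, 83] = e3 f3 49 eb 72 15 35 53 is 8 bytes > B = 4, so hash it first: H(key) = b3, then zero-pad to 4 bytes: K' = b3 00 00 00.
XOR each byte with 0x36: b3⊕36=85, 00⊕36=36, 00⊕36=36, 00⊕36=36.

85363636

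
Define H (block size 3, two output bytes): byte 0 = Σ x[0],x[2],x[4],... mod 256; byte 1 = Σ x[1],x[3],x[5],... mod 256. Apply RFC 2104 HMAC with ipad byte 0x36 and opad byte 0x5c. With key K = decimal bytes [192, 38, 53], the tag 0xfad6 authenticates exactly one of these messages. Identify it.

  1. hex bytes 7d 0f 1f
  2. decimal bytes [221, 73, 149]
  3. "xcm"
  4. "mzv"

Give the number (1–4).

Key decimal bytes [192, 38, 53] = c0 26 35 is exactly B = 3 bytes: K' = c0 26 35.
K' ⊕ ipad = f6 10 03; K' ⊕ opad = 9c 7a 69.
m1: inner = H(f6 10 03 7d 0f 1f) = 08 ac; tag = H(9c 7a 69 08 ac) = b182
m2: inner = H(f6 10 03 dd 49 95) = 42 82; tag = H(9c 7a 69 42 82) = 87bc
m3: inner = H(f6 10 03 78 63 6d) = 5c f5; tag = H(9c 7a 69 5c f5) = fad6 ← matches
m4: inner = H(f6 10 03 6d 7a 76) = 73 f3; tag = H(9c 7a 69 73 f3) = f8ed

3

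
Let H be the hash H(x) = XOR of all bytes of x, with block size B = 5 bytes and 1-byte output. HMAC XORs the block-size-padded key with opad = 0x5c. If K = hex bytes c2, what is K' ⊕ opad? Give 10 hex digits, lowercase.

Key hex bytes c2 is 1 byte ≤ B = 5; zero-pad to 5 bytes: K' = c2 00 00 00 00.
XOR each byte with 0x5c: c2⊕5c=9e, 00⊕5c=5c, 00⊕5c=5c, 00⊕5c=5c, 00⊕5c=5c.

9e5c5c5c5c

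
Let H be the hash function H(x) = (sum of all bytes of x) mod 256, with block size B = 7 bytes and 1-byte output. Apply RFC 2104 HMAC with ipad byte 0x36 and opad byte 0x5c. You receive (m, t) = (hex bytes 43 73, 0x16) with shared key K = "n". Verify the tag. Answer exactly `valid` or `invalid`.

Key "n" = 6e is 1 byte ≤ B = 7; zero-pad to 7 bytes: K' = 6e 00 00 00 00 00 00.
K' ⊕ ipad = 58 36 36 36 36 36 36; K' ⊕ opad = 32 5c 5c 5c 5c 5c 5c.
Inner hash: sum = 88+54+54+54+54+54+54+67+115 = 594; mod 256 = 82 → 52.
Outer hash (recomputed tag): sum = 50+92+92+92+92+92+92+82 = 684; mod 256 = 172 → ac.
Recomputed tag = ac; claimed = 16 → mismatch.

invalid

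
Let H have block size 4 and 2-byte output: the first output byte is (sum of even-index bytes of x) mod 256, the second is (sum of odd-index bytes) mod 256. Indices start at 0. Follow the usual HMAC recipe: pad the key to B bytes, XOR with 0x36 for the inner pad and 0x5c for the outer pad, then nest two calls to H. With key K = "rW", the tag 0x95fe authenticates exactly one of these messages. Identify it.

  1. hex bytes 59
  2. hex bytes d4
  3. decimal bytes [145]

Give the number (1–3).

3

Key "rW" = 72 57 is 2 bytes ≤ B = 4; zero-pad to 4 bytes: K' = 72 57 00 00.
K' ⊕ ipad = 44 61 36 36; K' ⊕ opad = 2e 0b 5c 5c.
m1: inner = H(44 61 36 36 59) = d3 97; tag = H(2e 0b 5c 5c d3 97) = 5dfe
m2: inner = H(44 61 36 36 d4) = 4e 97; tag = H(2e 0b 5c 5c 4e 97) = d8fe
m3: inner = H(44 61 36 36 91) = 0b 97; tag = H(2e 0b 5c 5c 0b 97) = 95fe ← matches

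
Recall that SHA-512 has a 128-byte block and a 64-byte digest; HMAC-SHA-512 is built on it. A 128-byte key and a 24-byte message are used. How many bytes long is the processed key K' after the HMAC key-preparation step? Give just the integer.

Key is 128 ≤ 128 bytes, zero-padded: |K'| = 128.

128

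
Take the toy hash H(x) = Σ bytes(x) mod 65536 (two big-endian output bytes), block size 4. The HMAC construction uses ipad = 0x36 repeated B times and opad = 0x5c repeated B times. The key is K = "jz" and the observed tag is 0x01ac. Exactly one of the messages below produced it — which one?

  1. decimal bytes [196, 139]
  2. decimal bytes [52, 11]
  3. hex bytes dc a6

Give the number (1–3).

3

Key "jz" = 6a 7a is 2 bytes ≤ B = 4; zero-pad to 4 bytes: K' = 6a 7a 00 00.
K' ⊕ ipad = 5c 4c 36 36; K' ⊕ opad = 36 26 5c 5c.
m1: inner = H(5c 4c 36 36 c4 8b) = 02 63; tag = H(36 26 5c 5c 02 63) = 0179
m2: inner = H(5c 4c 36 36 34 0b) = 01 53; tag = H(36 26 5c 5c 01 53) = 0168
m3: inner = H(5c 4c 36 36 dc a6) = 02 96; tag = H(36 26 5c 5c 02 96) = 01ac ← matches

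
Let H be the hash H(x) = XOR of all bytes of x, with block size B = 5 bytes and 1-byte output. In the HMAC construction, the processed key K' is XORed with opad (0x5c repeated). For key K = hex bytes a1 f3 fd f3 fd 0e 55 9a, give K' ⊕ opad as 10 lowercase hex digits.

3c5c5c5c5c

Key hex bytes a1 f3 fd f3 fd 0e 55 9a is 8 bytes > B = 5, so hash it first: H(key) = 60, then zero-pad to 5 bytes: K' = 60 00 00 00 00.
XOR each byte with 0x5c: 60⊕5c=3c, 00⊕5c=5c, 00⊕5c=5c, 00⊕5c=5c, 00⊕5c=5c.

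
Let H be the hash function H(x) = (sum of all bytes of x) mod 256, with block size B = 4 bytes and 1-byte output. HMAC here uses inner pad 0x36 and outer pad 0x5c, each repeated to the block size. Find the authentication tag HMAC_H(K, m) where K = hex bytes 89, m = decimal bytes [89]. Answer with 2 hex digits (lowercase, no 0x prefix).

Key hex bytes 89 is 1 byte ≤ B = 4; zero-pad to 4 bytes: K' = 89 00 00 00.
K' ⊕ ipad = bf 36 36 36.  K' ⊕ opad = d5 5c 5c 5c.
Inner input = (K'⊕ipad) ∥ m = bf 36 36 36 ∥ 59.
Inner hash: sum = 191+54+54+54+89 = 442; mod 256 = 186 → ba.
Outer input = (K'⊕opad) ∥ inner = d5 5c 5c 5c ∥ ba.
Outer hash (tag): sum = 213+92+92+92+186 = 675; mod 256 = 163 → a3.

a3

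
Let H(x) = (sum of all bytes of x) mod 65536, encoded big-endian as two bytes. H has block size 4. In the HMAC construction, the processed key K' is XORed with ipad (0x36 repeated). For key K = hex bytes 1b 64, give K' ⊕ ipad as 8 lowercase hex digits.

Key hex bytes 1b 64 is 2 bytes ≤ B = 4; zero-pad to 4 bytes: K' = 1b 64 00 00.
XOR each byte with 0x36: 1b⊕36=2d, 64⊕36=52, 00⊕36=36, 00⊕36=36.

2d523636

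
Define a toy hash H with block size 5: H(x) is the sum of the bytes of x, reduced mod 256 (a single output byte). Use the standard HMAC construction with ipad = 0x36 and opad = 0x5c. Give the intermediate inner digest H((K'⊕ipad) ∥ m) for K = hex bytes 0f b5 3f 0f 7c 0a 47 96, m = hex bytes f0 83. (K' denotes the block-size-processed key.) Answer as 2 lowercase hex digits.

8e

Key hex bytes 0f b5 3f 0f 7c 0a 47 96 is 8 bytes > B = 5, so hash it first: H(key) = 75, then zero-pad to 5 bytes: K' = 75 00 00 00 00.
K' ⊕ ipad = 43 36 36 36 36.
Inner input = 43 36 36 36 36 ∥ f0 83.
Inner hash: sum = 67+54+54+54+54+240+131 = 654; mod 256 = 142 → 8e.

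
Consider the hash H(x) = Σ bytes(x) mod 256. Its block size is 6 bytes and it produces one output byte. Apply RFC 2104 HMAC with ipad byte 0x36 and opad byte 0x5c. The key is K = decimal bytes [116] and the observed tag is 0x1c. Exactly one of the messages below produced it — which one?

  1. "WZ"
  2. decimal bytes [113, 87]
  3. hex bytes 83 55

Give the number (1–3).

Key decimal bytes [116] = 74 is 1 byte ≤ B = 6; zero-pad to 6 bytes: K' = 74 00 00 00 00 00.
K' ⊕ ipad = 42 36 36 36 36 36; K' ⊕ opad = 28 5c 5c 5c 5c 5c.
m1: inner = H(42 36 36 36 36 36 57 5a) = 01; tag = H(28 5c 5c 5c 5c 5c 01) = f5
m2: inner = H(42 36 36 36 36 36 71 57) = 18; tag = H(28 5c 5c 5c 5c 5c 18) = 0c
m3: inner = H(42 36 36 36 36 36 83 55) = 28; tag = H(28 5c 5c 5c 5c 5c 28) = 1c ← matches

3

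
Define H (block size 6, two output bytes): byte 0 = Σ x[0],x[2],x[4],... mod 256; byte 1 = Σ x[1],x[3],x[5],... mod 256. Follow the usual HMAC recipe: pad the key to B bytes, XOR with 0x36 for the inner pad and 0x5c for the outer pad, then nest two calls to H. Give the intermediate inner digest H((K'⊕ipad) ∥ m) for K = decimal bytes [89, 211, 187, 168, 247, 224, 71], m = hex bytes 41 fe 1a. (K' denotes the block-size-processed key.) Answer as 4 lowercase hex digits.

Key decimal bytes [89, 211, 187, 168, 247, 224, 71] = 59 d3 bb a8 f7 e0 47 is 7 bytes > B = 6, so hash it first: H(key) = 52 5b, then zero-pad to 6 bytes: K' = 52 5b 00 00 00 00.
K' ⊕ ipad = 64 6d 36 36 36 36.
Inner input = 64 6d 36 36 36 36 ∥ 41 fe 1a.
Inner hash: even-index sum = 299 mod 256 = 43; odd-index sum = 471 mod 256 = 215 → 2b d7.

2bd7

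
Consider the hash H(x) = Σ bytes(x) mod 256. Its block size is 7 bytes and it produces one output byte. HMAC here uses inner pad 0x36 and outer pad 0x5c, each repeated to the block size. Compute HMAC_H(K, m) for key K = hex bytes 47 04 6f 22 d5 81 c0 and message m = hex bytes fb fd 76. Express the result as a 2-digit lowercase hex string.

Key hex bytes 47 04 6f 22 d5 81 c0 is exactly B = 7 bytes: K' = 47 04 6f 22 d5 81 c0.
K' ⊕ ipad = 71 32 59 14 e3 b7 f6.  K' ⊕ opad = 1b 58 33 7e 89 dd 9c.
Inner input = (K'⊕ipad) ∥ m = 71 32 59 14 e3 b7 f6 ∥ fb fd 76.
Inner hash: sum = 113+50+89+20+227+183+246+251+253+118 = 1550; mod 256 = 14 → 0e.
Outer input = (K'⊕opad) ∥ inner = 1b 58 33 7e 89 dd 9c ∥ 0e.
Outer hash (tag): sum = 27+88+51+126+137+221+156+14 = 820; mod 256 = 52 → 34.

34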